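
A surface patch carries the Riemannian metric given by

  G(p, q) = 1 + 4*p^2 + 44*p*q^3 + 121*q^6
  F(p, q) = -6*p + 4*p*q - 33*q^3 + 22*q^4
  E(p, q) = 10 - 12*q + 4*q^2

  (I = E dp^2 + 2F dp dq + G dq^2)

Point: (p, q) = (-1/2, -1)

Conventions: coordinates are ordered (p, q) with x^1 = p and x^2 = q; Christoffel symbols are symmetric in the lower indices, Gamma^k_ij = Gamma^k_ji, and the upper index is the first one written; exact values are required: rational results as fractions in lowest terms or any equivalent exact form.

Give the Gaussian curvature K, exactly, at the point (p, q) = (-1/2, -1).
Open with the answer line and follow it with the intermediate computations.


Answer: K = -1/7225

E = 26, F = 60, G = 145, EG - F^2 = 170 at the point
E_p = 0, E_q = -20, F_p = -10, F_q = -189, G_p = -48, G_q = -792
E_qq = 8, F_pq = 4, G_pp = 8
By Brioschi, K is (det M1 - det M2) divided by (EG - F^2) squared.
M1 = [[-E_qq/2 + F_pq - G_pp/2, E_p/2, F_p - E_q/2], [F_q - G_p/2, E, F], [G_q/2, F, G]] = [[-4, 0, 0], [-165, 26, 60], [-396, 60, 145]]; det M1 = -680
M2 = [[0, E_q/2, G_p/2], [E_q/2, E, F], [G_p/2, F, G]] = [[0, -10, -24], [-10, 26, 60], [-24, 60, 145]]; det M2 = -676
det M1 - det M2 = -4; K = -4 / (170)^2 = -1/7225


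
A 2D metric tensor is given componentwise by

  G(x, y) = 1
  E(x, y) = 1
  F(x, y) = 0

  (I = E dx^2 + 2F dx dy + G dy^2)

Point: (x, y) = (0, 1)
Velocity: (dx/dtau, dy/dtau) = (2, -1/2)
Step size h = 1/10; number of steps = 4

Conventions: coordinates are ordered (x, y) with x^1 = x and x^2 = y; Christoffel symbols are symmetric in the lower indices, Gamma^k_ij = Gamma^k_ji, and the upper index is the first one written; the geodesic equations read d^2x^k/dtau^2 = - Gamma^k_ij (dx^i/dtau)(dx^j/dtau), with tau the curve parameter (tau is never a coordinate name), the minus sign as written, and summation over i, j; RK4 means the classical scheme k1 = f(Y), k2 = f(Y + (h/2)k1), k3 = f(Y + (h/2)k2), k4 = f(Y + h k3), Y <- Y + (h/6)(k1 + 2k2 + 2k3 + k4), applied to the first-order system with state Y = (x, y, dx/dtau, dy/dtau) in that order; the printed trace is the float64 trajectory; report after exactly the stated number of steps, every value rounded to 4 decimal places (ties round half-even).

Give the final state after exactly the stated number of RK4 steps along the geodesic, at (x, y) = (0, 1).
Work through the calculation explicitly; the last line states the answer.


f(Y) = (dx/dtau, dy/dtau, -Gamma^x_ij Y'^i Y'^j, -Gamma^y_ij Y'^i Y'^j) with the Gammas evaluated at the stage position; h = 0.100000; intermediate values shown to 6 dp
step 0: x = 0.0000, y = 1.0000, dx/dtau = 2.0000, dy/dtau = -0.5000
step 1:
  k1: at (x, y) = (0.000000, 1.000000), (dx/dtau, dy/dtau) = (2.000000, -0.500000); Gamma_xxx = 0.000000, Gamma_xxy = 0.000000, Gamma_xyy = 0.000000, Gamma_yxx = 0.000000, Gamma_yxy = 0.000000, Gamma_yyy = 0.000000; k1 = (2.000000, -0.500000, 0.000000, 0.000000)
  k2: at (x, y) = (0.100000, 0.975000), (dx/dtau, dy/dtau) = (2.000000, -0.500000); Gamma_xxx = 0.000000, Gamma_xxy = 0.000000, Gamma_xyy = 0.000000, Gamma_yxx = 0.000000, Gamma_yxy = 0.000000, Gamma_yyy = 0.000000; k2 = (2.000000, -0.500000, 0.000000, 0.000000)
  k3: at (x, y) = (0.100000, 0.975000), (dx/dtau, dy/dtau) = (2.000000, -0.500000); Gamma_xxx = 0.000000, Gamma_xxy = 0.000000, Gamma_xyy = 0.000000, Gamma_yxx = 0.000000, Gamma_yxy = 0.000000, Gamma_yyy = 0.000000; k3 = (2.000000, -0.500000, 0.000000, 0.000000)
  k4: at (x, y) = (0.200000, 0.950000), (dx/dtau, dy/dtau) = (2.000000, -0.500000); Gamma_xxx = 0.000000, Gamma_xxy = 0.000000, Gamma_xyy = 0.000000, Gamma_yxx = 0.000000, Gamma_yxy = 0.000000, Gamma_yyy = 0.000000; k4 = (2.000000, -0.500000, 0.000000, 0.000000)
  Y <- Y + (h/6)(k1 + 2k2 + 2k3 + k4): x = 0.2000, y = 0.9500, dx/dtau = 2.0000, dy/dtau = -0.5000
step 2:
  k1: at (x, y) = (0.200000, 0.950000), (dx/dtau, dy/dtau) = (2.000000, -0.500000); Gamma_xxx = 0.000000, Gamma_xxy = 0.000000, Gamma_xyy = 0.000000, Gamma_yxx = 0.000000, Gamma_yxy = 0.000000, Gamma_yyy = 0.000000; k1 = (2.000000, -0.500000, 0.000000, 0.000000)
  k2: at (x, y) = (0.300000, 0.925000), (dx/dtau, dy/dtau) = (2.000000, -0.500000); Gamma_xxx = 0.000000, Gamma_xxy = 0.000000, Gamma_xyy = 0.000000, Gamma_yxx = 0.000000, Gamma_yxy = 0.000000, Gamma_yyy = 0.000000; k2 = (2.000000, -0.500000, 0.000000, 0.000000)
  k3: at (x, y) = (0.300000, 0.925000), (dx/dtau, dy/dtau) = (2.000000, -0.500000); Gamma_xxx = 0.000000, Gamma_xxy = 0.000000, Gamma_xyy = 0.000000, Gamma_yxx = 0.000000, Gamma_yxy = 0.000000, Gamma_yyy = 0.000000; k3 = (2.000000, -0.500000, 0.000000, 0.000000)
  k4: at (x, y) = (0.400000, 0.900000), (dx/dtau, dy/dtau) = (2.000000, -0.500000); Gamma_xxx = 0.000000, Gamma_xxy = 0.000000, Gamma_xyy = 0.000000, Gamma_yxx = 0.000000, Gamma_yxy = 0.000000, Gamma_yyy = 0.000000; k4 = (2.000000, -0.500000, 0.000000, 0.000000)
  Y <- Y + (h/6)(k1 + 2k2 + 2k3 + k4): x = 0.4000, y = 0.9000, dx/dtau = 2.0000, dy/dtau = -0.5000
step 3:
  k1: at (x, y) = (0.400000, 0.900000), (dx/dtau, dy/dtau) = (2.000000, -0.500000); Gamma_xxx = 0.000000, Gamma_xxy = 0.000000, Gamma_xyy = 0.000000, Gamma_yxx = 0.000000, Gamma_yxy = 0.000000, Gamma_yyy = 0.000000; k1 = (2.000000, -0.500000, 0.000000, 0.000000)
  k2: at (x, y) = (0.500000, 0.875000), (dx/dtau, dy/dtau) = (2.000000, -0.500000); Gamma_xxx = 0.000000, Gamma_xxy = 0.000000, Gamma_xyy = 0.000000, Gamma_yxx = 0.000000, Gamma_yxy = 0.000000, Gamma_yyy = 0.000000; k2 = (2.000000, -0.500000, 0.000000, 0.000000)
  k3: at (x, y) = (0.500000, 0.875000), (dx/dtau, dy/dtau) = (2.000000, -0.500000); Gamma_xxx = 0.000000, Gamma_xxy = 0.000000, Gamma_xyy = 0.000000, Gamma_yxx = 0.000000, Gamma_yxy = 0.000000, Gamma_yyy = 0.000000; k3 = (2.000000, -0.500000, 0.000000, 0.000000)
  k4: at (x, y) = (0.600000, 0.850000), (dx/dtau, dy/dtau) = (2.000000, -0.500000); Gamma_xxx = 0.000000, Gamma_xxy = 0.000000, Gamma_xyy = 0.000000, Gamma_yxx = 0.000000, Gamma_yxy = 0.000000, Gamma_yyy = 0.000000; k4 = (2.000000, -0.500000, 0.000000, 0.000000)
  Y <- Y + (h/6)(k1 + 2k2 + 2k3 + k4): x = 0.6000, y = 0.8500, dx/dtau = 2.0000, dy/dtau = -0.5000
step 4:
  k1: at (x, y) = (0.600000, 0.850000), (dx/dtau, dy/dtau) = (2.000000, -0.500000); Gamma_xxx = 0.000000, Gamma_xxy = 0.000000, Gamma_xyy = 0.000000, Gamma_yxx = 0.000000, Gamma_yxy = 0.000000, Gamma_yyy = 0.000000; k1 = (2.000000, -0.500000, 0.000000, 0.000000)
  k2: at (x, y) = (0.700000, 0.825000), (dx/dtau, dy/dtau) = (2.000000, -0.500000); Gamma_xxx = 0.000000, Gamma_xxy = 0.000000, Gamma_xyy = 0.000000, Gamma_yxx = 0.000000, Gamma_yxy = 0.000000, Gamma_yyy = 0.000000; k2 = (2.000000, -0.500000, 0.000000, 0.000000)
  k3: at (x, y) = (0.700000, 0.825000), (dx/dtau, dy/dtau) = (2.000000, -0.500000); Gamma_xxx = 0.000000, Gamma_xxy = 0.000000, Gamma_xyy = 0.000000, Gamma_yxx = 0.000000, Gamma_yxy = 0.000000, Gamma_yyy = 0.000000; k3 = (2.000000, -0.500000, 0.000000, 0.000000)
  k4: at (x, y) = (0.800000, 0.800000), (dx/dtau, dy/dtau) = (2.000000, -0.500000); Gamma_xxx = 0.000000, Gamma_xxy = 0.000000, Gamma_xyy = 0.000000, Gamma_yxx = 0.000000, Gamma_yxy = 0.000000, Gamma_yyy = 0.000000; k4 = (2.000000, -0.500000, 0.000000, 0.000000)
  Y <- Y + (h/6)(k1 + 2k2 + 2k3 + k4): x = 0.8000, y = 0.8000, dx/dtau = 2.0000, dy/dtau = -0.5000

Answer: x = 0.8000, y = 0.8000, dx/dtau = 2.0000, dy/dtau = -0.5000


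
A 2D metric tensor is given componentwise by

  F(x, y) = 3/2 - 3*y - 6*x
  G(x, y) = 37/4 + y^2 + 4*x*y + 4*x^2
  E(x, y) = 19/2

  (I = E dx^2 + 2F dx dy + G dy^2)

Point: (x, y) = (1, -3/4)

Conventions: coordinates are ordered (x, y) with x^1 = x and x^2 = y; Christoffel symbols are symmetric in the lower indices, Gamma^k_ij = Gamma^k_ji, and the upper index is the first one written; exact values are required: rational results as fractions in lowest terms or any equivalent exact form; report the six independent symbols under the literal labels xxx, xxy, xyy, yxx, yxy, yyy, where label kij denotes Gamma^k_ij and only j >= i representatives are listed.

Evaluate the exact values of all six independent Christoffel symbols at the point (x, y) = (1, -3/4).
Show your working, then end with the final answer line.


E = 19/2, F = -9/4, G = 173/16 at the point
E_x = 0, E_y = 0, F_x = -6, F_y = -3, G_x = 5, G_y = 5/2
EG - F^2 = 3125/32;  g^inv = (32/3125) * [[173/16, 9/4], [9/4, 19/2]]
first-kind symbols [ij,l] = (1/2)(d_i g_jl + d_j g_il - d_l g_ij): [xx,x] = E_x/2 = 0, [xx,y] = F_x - E_y/2 = -6, [xy,x] = E_y/2 = 0, [xy,y] = G_x/2 = 5/2, [yy,x] = F_y - G_x/2 = -11/2, [yy,y] = G_y/2 = 5/4
Gamma^x_ij = (G*[ij,x] - F*[ij,y])/(EG - F^2), Gamma^y_ij = (E*[ij,y] - F*[ij,x])/(EG - F^2)

Answer: Gamma_xxx = -432/3125, Gamma_xxy = 36/625, Gamma_xyy = -1813/3125, Gamma_yxx = -1824/3125, Gamma_yxy = 152/625, Gamma_yyy = -16/3125


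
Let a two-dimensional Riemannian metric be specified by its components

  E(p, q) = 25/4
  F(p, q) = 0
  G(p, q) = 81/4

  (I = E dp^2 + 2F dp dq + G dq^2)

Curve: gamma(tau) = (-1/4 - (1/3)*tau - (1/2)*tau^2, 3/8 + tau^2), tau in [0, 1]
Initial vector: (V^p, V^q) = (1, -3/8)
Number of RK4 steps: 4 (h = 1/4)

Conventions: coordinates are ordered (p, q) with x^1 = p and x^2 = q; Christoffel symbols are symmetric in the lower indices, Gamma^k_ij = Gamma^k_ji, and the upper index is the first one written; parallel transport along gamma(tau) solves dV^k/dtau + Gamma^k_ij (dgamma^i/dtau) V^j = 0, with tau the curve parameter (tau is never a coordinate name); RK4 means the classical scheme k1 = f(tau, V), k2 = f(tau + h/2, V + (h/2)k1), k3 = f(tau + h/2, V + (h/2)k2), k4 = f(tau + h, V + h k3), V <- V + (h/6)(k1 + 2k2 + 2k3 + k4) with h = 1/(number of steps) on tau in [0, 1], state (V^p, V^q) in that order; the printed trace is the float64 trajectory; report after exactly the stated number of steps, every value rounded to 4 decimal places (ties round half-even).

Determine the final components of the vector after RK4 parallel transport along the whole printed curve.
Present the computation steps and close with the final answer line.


gamma'(tau) = (-1/3 - tau, 2*tau); f(tau, V)^k = -Gamma^k_ij(gamma(tau)) gamma'^i(tau) V^j; h = 1/4; intermediate values shown to 6 dp
curve data and Christoffel symbols at the stage parameters:
  tau = 0.000000: gamma = (-0.250000, 0.375000), gamma' = (-0.333333, 0.000000); Gamma_ppp = 0.000000, Gamma_ppq = 0.000000, Gamma_pqq = 0.000000, Gamma_qpp = 0.000000, Gamma_qpq = 0.000000, Gamma_qqq = 0.000000
  tau = 0.125000: gamma = (-0.299479, 0.390625), gamma' = (-0.458333, 0.250000); Gamma_ppp = 0.000000, Gamma_ppq = 0.000000, Gamma_pqq = 0.000000, Gamma_qpp = 0.000000, Gamma_qpq = 0.000000, Gamma_qqq = 0.000000
  tau = 0.250000: gamma = (-0.364583, 0.437500), gamma' = (-0.583333, 0.500000); Gamma_ppp = 0.000000, Gamma_ppq = 0.000000, Gamma_pqq = 0.000000, Gamma_qpp = 0.000000, Gamma_qpq = 0.000000, Gamma_qqq = 0.000000
  tau = 0.375000: gamma = (-0.445312, 0.515625), gamma' = (-0.708333, 0.750000); Gamma_ppp = 0.000000, Gamma_ppq = 0.000000, Gamma_pqq = 0.000000, Gamma_qpp = 0.000000, Gamma_qpq = 0.000000, Gamma_qqq = 0.000000
  tau = 0.500000: gamma = (-0.541667, 0.625000), gamma' = (-0.833333, 1.000000); Gamma_ppp = 0.000000, Gamma_ppq = 0.000000, Gamma_pqq = 0.000000, Gamma_qpp = 0.000000, Gamma_qpq = 0.000000, Gamma_qqq = 0.000000
  tau = 0.625000: gamma = (-0.653646, 0.765625), gamma' = (-0.958333, 1.250000); Gamma_ppp = 0.000000, Gamma_ppq = 0.000000, Gamma_pqq = 0.000000, Gamma_qpp = 0.000000, Gamma_qpq = 0.000000, Gamma_qqq = 0.000000
  tau = 0.750000: gamma = (-0.781250, 0.937500), gamma' = (-1.083333, 1.500000); Gamma_ppp = 0.000000, Gamma_ppq = 0.000000, Gamma_pqq = 0.000000, Gamma_qpp = 0.000000, Gamma_qpq = 0.000000, Gamma_qqq = 0.000000
  tau = 0.875000: gamma = (-0.924479, 1.140625), gamma' = (-1.208333, 1.750000); Gamma_ppp = 0.000000, Gamma_ppq = 0.000000, Gamma_pqq = 0.000000, Gamma_qpp = 0.000000, Gamma_qpq = 0.000000, Gamma_qqq = 0.000000
  tau = 1.000000: gamma = (-1.083333, 1.375000), gamma' = (-1.333333, 2.000000); Gamma_ppp = 0.000000, Gamma_ppq = 0.000000, Gamma_pqq = 0.000000, Gamma_qpp = 0.000000, Gamma_qpq = 0.000000, Gamma_qqq = 0.000000
step 0: V^p = 1.0000, V^q = -0.3750
step 1: k1 = (0.000000, 0.000000), k2 = (0.000000, 0.000000), k3 = (0.000000, 0.000000), k4 = (0.000000, 0.000000); V <- V + (h/6)(k1 + 2k2 + 2k3 + k4): V^p = 1.0000, V^q = -0.3750
step 2: k1 = (0.000000, 0.000000), k2 = (0.000000, 0.000000), k3 = (0.000000, 0.000000), k4 = (0.000000, 0.000000); V <- V + (h/6)(k1 + 2k2 + 2k3 + k4): V^p = 1.0000, V^q = -0.3750
step 3: k1 = (0.000000, 0.000000), k2 = (0.000000, 0.000000), k3 = (0.000000, 0.000000), k4 = (0.000000, 0.000000); V <- V + (h/6)(k1 + 2k2 + 2k3 + k4): V^p = 1.0000, V^q = -0.3750
step 4: k1 = (0.000000, 0.000000), k2 = (0.000000, 0.000000), k3 = (0.000000, 0.000000), k4 = (0.000000, 0.000000); V <- V + (h/6)(k1 + 2k2 + 2k3 + k4): V^p = 1.0000, V^q = -0.3750

Answer: V^p = 1.0000, V^q = -0.3750


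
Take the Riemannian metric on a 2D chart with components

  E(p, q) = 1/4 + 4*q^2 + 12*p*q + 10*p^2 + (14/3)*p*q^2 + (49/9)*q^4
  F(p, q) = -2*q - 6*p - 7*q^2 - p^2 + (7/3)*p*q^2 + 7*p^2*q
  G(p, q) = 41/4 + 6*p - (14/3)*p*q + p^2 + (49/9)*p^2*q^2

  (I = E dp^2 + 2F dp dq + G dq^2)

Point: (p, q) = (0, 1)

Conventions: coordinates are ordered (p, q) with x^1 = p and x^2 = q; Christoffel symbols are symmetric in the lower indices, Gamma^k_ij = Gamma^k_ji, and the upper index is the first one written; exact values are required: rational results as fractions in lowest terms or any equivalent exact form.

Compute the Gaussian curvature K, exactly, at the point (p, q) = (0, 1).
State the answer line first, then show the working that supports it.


Answer: K = 322912/279841

E = 349/36, F = -9, G = 41/4, EG - F^2 = 2645/144 at the point
E_p = 50/3, E_q = 268/9, F_p = -11/3, F_q = -16, G_p = 4/3, G_q = 0
E_qq = 220/3, F_pq = 14/3, G_pp = 116/9
Evaluate Brioschi's two determinant matrices M1, M2 and divide by (EG - F^2)^2.
M1 = [[-E_qq/2 + F_pq - G_pp/2, E_p/2, F_p - E_q/2], [F_q - G_p/2, E, F], [G_q/2, F, G]] = [[-346/9, 25/3, -167/9], [-50/3, 349/36, -9], [0, -9, 41/4]]; det M1 = -1338685/648
M2 = [[0, E_q/2, G_p/2], [E_q/2, E, F], [G_p/2, F, G]] = [[0, 134/9, 2/3], [134/9, 349/36, -9], [2/3, -9, 41/4]]; det M2 = -66290/27
det M1 - det M2 = 252275/648; K = 252275/648 / (2645/144)^2 = 322912/279841


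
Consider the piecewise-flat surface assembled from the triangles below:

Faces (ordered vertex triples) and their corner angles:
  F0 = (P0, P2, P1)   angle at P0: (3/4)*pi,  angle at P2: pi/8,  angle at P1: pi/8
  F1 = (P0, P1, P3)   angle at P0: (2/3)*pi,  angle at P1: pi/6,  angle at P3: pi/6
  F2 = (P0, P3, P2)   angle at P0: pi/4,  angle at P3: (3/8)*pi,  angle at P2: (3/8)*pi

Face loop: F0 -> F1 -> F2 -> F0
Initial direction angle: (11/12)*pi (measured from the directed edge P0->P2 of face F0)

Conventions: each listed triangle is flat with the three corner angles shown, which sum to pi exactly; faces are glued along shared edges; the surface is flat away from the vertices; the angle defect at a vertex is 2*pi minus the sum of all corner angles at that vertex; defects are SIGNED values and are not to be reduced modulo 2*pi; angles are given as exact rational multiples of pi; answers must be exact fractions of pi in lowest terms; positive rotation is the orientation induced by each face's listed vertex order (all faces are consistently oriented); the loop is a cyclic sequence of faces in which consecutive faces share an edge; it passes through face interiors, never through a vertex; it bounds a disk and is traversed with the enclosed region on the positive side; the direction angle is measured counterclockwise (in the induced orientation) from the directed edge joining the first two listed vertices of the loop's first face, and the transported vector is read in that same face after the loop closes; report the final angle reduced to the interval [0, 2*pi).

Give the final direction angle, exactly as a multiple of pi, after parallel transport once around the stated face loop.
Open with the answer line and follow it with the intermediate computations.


Answer: final direction angle = (5/4)*pi

enclosed vertex P0: corner angles sum to (5/3)*pi, defect = 2*pi - (5/3)*pi = pi/3
final direction = starting direction + enclosed defect total, reduced mod 2*pi (induced orientation)
final angle = (11/12)*pi + pi/3 = (5/4)*pi (mod 2*pi)


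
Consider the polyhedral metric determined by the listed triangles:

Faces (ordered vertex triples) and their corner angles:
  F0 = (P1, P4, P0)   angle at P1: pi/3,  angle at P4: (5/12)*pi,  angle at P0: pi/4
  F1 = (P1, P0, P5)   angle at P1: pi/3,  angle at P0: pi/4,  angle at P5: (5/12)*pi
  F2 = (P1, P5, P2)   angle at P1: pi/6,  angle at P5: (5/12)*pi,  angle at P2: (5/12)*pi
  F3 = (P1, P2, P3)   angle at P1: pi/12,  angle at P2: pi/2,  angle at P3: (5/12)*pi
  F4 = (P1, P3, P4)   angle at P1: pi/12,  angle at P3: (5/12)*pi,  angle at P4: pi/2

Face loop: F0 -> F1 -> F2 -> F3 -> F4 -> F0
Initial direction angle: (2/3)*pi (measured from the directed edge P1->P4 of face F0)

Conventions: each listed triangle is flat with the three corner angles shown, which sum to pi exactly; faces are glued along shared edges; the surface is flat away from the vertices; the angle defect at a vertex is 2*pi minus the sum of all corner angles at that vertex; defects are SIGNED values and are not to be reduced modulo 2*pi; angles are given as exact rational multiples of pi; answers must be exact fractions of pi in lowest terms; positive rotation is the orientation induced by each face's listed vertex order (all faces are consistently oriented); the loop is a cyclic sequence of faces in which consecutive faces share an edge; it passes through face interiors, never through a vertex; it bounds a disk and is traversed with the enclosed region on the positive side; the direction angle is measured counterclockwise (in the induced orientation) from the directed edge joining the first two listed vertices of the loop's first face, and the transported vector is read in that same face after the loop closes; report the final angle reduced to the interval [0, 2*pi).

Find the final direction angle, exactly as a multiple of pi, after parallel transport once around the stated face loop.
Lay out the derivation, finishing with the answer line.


enclosed vertex P1: corner angles sum to pi, defect = 2*pi - pi = pi
by Gauss-Bonnet the loop rotates the vector by the enclosed defect sum (positive orientation, mod 2*pi)
final angle = (2/3)*pi + pi = (5/3)*pi (mod 2*pi)

Answer: final direction angle = (5/3)*pi


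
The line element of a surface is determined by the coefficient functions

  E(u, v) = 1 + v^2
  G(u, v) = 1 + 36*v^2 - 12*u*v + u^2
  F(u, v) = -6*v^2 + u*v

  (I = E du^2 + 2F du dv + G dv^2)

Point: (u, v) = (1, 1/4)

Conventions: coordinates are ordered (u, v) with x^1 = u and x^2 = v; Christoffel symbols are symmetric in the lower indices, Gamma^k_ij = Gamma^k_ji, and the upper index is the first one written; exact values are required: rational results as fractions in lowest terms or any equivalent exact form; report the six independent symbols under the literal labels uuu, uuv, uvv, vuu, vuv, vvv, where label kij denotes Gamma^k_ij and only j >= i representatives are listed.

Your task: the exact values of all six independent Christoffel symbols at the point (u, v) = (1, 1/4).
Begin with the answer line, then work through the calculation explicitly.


Answer: Gamma_uuu = 0, Gamma_uuv = 4/21, Gamma_uvv = -8/7, Gamma_vuu = 0, Gamma_vuv = -8/21, Gamma_vvv = 16/7

E = 17/16, F = -1/8, G = 5/4 at the point
E_u = 0, E_v = 1/2, F_u = 1/4, F_v = -2, G_u = -1, G_v = 6
EG - F^2 = 21/16;  g^inv = (16/21) * [[5/4, 1/8], [1/8, 17/16]]
first-kind symbols [ij,l] = (1/2)(d_i g_jl + d_j g_il - d_l g_ij): [uu,u] = E_u/2 = 0, [uu,v] = F_u - E_v/2 = 0, [uv,u] = E_v/2 = 1/4, [uv,v] = G_u/2 = -1/2, [vv,u] = F_v - G_u/2 = -3/2, [vv,v] = G_v/2 = 3
Gamma^u_ij = (G*[ij,u] - F*[ij,v])/(EG - F^2), Gamma^v_ij = (E*[ij,v] - F*[ij,u])/(EG - F^2)


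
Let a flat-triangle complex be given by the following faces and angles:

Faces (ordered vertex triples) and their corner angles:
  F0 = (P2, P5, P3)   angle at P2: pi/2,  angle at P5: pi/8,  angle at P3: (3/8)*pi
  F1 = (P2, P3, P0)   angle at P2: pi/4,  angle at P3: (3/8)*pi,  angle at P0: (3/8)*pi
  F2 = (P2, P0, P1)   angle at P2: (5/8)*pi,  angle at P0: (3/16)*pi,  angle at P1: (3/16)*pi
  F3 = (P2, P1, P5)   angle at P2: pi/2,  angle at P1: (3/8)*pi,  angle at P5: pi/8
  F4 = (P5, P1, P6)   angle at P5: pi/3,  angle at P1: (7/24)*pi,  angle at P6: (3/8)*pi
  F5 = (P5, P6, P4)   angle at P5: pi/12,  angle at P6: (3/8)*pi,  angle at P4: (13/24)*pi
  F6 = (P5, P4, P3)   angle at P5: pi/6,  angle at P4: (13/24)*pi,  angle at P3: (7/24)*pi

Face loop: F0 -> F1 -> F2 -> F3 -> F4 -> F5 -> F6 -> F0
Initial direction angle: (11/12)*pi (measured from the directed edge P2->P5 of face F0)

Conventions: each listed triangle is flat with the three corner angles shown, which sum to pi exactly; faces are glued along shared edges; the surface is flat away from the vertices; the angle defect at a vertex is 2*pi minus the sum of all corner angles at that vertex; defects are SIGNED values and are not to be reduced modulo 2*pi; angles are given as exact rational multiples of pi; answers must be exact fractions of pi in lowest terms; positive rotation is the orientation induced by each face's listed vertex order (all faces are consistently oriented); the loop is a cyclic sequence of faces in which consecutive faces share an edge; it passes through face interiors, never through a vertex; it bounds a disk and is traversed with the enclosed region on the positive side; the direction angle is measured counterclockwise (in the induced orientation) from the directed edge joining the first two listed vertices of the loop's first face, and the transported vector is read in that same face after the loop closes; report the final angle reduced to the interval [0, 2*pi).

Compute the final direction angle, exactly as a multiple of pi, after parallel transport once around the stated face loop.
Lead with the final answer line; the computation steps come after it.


Answer: final direction angle = (5/24)*pi

enclosed vertex P2: corner angles sum to (15/8)*pi, defect = 2*pi - (15/8)*pi = pi/8
enclosed vertex P5: corner angles sum to (5/6)*pi, defect = 2*pi - (5/6)*pi = (7/6)*pi
transport around the loop rotates by the sum of enclosed defects; add to the initial angle mod 2*pi
final angle = (11/12)*pi + (31/24)*pi = (5/24)*pi (mod 2*pi)


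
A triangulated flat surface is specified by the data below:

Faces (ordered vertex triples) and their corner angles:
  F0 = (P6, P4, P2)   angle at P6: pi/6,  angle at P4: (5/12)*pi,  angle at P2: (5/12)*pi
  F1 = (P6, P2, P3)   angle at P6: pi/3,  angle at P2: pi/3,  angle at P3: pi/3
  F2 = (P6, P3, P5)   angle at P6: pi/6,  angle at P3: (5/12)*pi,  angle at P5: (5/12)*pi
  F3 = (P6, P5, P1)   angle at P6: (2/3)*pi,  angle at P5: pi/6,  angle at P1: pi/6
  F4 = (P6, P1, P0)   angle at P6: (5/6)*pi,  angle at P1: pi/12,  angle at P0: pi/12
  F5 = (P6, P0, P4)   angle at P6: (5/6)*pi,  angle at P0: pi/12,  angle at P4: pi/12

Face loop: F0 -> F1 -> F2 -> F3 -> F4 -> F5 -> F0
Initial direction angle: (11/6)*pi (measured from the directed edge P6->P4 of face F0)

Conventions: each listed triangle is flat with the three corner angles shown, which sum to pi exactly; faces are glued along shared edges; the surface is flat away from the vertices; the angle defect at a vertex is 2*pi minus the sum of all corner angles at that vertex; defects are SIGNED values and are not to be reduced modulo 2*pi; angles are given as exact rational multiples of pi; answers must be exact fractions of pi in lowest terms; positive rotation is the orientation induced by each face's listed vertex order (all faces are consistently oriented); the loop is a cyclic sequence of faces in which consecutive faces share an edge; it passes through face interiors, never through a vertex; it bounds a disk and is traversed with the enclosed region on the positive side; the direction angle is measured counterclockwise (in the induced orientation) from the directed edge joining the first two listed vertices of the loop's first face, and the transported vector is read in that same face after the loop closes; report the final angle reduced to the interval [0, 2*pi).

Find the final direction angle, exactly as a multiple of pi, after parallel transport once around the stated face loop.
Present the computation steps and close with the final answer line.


enclosed vertex P6: corner angles sum to 3*pi, defect = 2*pi - 3*pi = -pi
the final direction is the initial angle plus the enclosed defects, taken mod 2*pi in the induced orientation
final angle = (11/6)*pi - pi = (5/6)*pi (mod 2*pi)

Answer: final direction angle = (5/6)*pi


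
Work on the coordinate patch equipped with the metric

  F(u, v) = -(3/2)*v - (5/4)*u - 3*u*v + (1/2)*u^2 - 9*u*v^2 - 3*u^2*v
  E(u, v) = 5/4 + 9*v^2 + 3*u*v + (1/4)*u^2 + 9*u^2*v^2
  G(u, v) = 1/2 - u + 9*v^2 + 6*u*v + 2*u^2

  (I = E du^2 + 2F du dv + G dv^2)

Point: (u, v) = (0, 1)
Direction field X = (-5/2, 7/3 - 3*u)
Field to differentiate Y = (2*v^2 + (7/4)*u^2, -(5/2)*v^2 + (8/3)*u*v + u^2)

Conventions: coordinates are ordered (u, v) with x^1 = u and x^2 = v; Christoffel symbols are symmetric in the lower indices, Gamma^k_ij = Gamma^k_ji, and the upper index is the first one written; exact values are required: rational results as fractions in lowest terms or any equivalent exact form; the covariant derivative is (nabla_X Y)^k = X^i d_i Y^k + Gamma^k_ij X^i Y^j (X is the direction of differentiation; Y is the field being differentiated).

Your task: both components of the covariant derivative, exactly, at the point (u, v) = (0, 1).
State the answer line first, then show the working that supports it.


Answer: (nabla_X Y)^u = 33611/1522, (nabla_X Y)^v = -22109/3044

E = 41/4, F = -3/2, G = 19/2 at the point
E_u = 3, E_v = 18, F_u = -53/4, F_v = -3/2, G_u = 5, G_v = 18
EG - F^2 = 761/8;  g^inv = (8/761) * [[19/2, 3/2], [3/2, 41/4]]
first-kind symbols [ij,l] = (1/2)(d_i g_jl + d_j g_il - d_l g_ij): [uu,u] = E_u/2 = 3/2, [uu,v] = F_u - E_v/2 = -89/4, [uv,u] = E_v/2 = 9, [uv,v] = G_u/2 = 5/2, [vv,u] = F_v - G_u/2 = -4, [vv,v] = G_v/2 = 9
Gamma^u_ij = (G*[ij,u] - F*[ij,v])/(EG - F^2), Gamma^v_ij = (E*[ij,v] - F*[ij,u])/(EG - F^2)
Gamma_uuu = -153/761, Gamma_uuv = 714/761, Gamma_uvv = -196/761, Gamma_vuu = -3613/1522, Gamma_vuv = 313/761, Gamma_vvv = 690/761
X = (-5/2, 7/3), Y = (2, -5/2) at the point


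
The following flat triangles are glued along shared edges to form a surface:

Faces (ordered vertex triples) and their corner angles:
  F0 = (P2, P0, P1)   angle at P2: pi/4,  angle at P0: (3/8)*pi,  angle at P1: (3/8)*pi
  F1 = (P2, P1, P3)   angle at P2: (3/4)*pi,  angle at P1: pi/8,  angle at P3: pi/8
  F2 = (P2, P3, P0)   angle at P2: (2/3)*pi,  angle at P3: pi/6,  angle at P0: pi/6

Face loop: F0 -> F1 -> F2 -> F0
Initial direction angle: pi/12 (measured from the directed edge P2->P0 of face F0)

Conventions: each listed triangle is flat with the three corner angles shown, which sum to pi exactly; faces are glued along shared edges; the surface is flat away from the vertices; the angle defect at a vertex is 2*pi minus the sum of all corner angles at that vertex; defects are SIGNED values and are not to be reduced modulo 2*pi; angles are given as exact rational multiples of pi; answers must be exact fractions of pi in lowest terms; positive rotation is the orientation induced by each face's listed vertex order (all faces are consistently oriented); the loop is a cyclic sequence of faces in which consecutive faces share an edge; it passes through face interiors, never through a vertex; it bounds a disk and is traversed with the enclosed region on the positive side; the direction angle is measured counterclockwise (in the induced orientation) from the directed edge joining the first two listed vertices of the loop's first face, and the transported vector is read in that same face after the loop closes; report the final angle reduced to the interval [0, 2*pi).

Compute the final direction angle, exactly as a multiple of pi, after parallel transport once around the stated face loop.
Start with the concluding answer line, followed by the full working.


Answer: final direction angle = (5/12)*pi

enclosed vertex P2: corner angles sum to (5/3)*pi, defect = 2*pi - (5/3)*pi = pi/3
final direction = starting direction + enclosed defect total, reduced mod 2*pi (induced orientation)
final angle = pi/12 + pi/3 = (5/12)*pi (mod 2*pi)


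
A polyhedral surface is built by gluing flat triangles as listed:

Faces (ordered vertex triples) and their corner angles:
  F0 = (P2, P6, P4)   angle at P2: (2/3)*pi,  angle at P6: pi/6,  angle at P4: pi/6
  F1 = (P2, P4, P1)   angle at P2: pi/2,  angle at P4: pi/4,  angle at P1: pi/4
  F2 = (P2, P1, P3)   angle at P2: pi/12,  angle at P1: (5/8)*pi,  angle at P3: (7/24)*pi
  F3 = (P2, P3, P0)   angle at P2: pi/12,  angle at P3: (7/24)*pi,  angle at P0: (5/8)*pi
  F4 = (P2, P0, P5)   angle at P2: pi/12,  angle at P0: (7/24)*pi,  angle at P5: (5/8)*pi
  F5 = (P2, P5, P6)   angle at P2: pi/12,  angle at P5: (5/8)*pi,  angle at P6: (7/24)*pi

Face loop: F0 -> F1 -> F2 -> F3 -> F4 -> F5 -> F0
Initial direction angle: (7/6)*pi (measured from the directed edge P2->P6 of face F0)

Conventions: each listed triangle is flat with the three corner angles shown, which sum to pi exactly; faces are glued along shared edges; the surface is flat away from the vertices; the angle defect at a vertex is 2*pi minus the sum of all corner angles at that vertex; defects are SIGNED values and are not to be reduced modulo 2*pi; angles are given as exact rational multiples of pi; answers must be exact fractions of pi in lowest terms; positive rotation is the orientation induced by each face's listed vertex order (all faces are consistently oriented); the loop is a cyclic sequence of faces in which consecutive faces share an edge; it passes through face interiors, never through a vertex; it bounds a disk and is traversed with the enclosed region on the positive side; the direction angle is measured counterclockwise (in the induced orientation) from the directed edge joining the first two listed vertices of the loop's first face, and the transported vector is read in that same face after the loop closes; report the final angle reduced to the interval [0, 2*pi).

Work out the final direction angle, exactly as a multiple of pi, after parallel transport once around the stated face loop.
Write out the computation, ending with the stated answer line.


enclosed vertex P2: corner angles sum to (3/2)*pi, defect = 2*pi - (3/2)*pi = pi/2
by Gauss-Bonnet the loop rotates the vector by the enclosed defect sum (positive orientation, mod 2*pi)
final angle = (7/6)*pi + pi/2 = (5/3)*pi (mod 2*pi)

Answer: final direction angle = (5/3)*pi


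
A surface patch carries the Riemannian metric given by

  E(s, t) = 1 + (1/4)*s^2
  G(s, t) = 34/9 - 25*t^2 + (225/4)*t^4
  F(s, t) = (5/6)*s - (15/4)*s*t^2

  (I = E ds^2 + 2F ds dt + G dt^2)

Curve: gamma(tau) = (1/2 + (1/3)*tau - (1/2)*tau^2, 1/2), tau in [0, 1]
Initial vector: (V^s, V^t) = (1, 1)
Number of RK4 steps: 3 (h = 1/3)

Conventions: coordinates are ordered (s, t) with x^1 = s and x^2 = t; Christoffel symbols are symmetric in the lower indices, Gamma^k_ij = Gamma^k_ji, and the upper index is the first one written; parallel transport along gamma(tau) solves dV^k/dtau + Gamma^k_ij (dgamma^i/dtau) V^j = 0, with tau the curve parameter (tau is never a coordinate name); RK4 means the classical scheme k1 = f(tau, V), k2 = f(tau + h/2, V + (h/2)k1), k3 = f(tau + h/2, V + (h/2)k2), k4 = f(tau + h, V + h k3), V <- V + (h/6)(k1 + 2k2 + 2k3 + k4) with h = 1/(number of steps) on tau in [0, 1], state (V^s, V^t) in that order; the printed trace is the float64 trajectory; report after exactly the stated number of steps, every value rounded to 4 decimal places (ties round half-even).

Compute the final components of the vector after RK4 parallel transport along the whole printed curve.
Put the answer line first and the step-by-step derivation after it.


Answer: V^s = 1.0161, V^t = 0.9839

gamma'(tau) = (1/3 - tau, 0); f(tau, V)^k = -Gamma^k_ij(gamma(tau)) gamma'^i(tau) V^j; h = 1/3; intermediate values shown to 6 dp
curve data and Christoffel symbols at the stage parameters:
  tau = 0.000000: gamma = (0.500000, 0.500000), gamma' = (0.333333, 0.000000); Gamma_sss = 0.113030, Gamma_sst = 0.000000, Gamma_stt = -1.695447, Gamma_tss = -0.094192, Gamma_tst = 0.000000, Gamma_ttt = 1.412873
  tau = 0.166667: gamma = (0.541667, 0.500000), gamma' = (0.166667, 0.000000); Gamma_sss = 0.121259, Gamma_sst = 0.000000, Gamma_stt = -1.818888, Gamma_tss = -0.093276, Gamma_tst = 0.000000, Gamma_ttt = 1.399145
  tau = 0.333333: gamma = (0.555556, 0.500000), gamma' = (0.000000, 0.000000); Gamma_sss = 0.123946, Gamma_sst = 0.000000, Gamma_stt = -1.859184, Gamma_tss = -0.092959, Gamma_tst = 0.000000, Gamma_ttt = 1.394388
  tau = 0.500000: gamma = (0.541667, 0.500000), gamma' = (-0.166667, 0.000000); Gamma_sss = 0.121259, Gamma_sst = 0.000000, Gamma_stt = -1.818888, Gamma_tss = -0.093276, Gamma_tst = 0.000000, Gamma_ttt = 1.399145
  tau = 0.666667: gamma = (0.500000, 0.500000), gamma' = (-0.333333, 0.000000); Gamma_sss = 0.113030, Gamma_sst = 0.000000, Gamma_stt = -1.695447, Gamma_tss = -0.094192, Gamma_tst = 0.000000, Gamma_ttt = 1.412873
  tau = 0.833333: gamma = (0.430556, 0.500000), gamma' = (-0.500000, 0.000000); Gamma_sss = 0.098774, Gamma_sst = 0.000000, Gamma_stt = -1.481613, Gamma_tss = -0.095588, Gamma_tst = 0.000000, Gamma_ttt = 1.433819
  tau = 1.000000: gamma = (0.333333, 0.500000), gamma' = (-0.666667, 0.000000); Gamma_sss = 0.077796, Gamma_sst = 0.000000, Gamma_stt = -1.166937, Gamma_tss = -0.097245, Gamma_tst = 0.000000, Gamma_ttt = 1.458671
step 0: V^s = 1.0000, V^t = 1.0000
step 1: k1 = (-0.037677, 0.031397), k2 = (-0.020083, 0.015448), k3 = (-0.020142, 0.015494), k4 = (0.000000, 0.000000); V <- V + (h/6)(k1 + 2k2 + 2k3 + k4): V^s = 0.9934, V^t = 1.0052
step 2: k1 = (0.000000, 0.000000), k2 = (0.020077, -0.015444), k3 = (0.020145, -0.015496), k4 = (0.037682, -0.031402); V <- V + (h/6)(k1 + 2k2 + 2k3 + k4): V^s = 1.0000, V^t = 1.0000
step 3: k1 = (0.037677, -0.031397), k2 = (0.049697, -0.048094), k3 = (0.049796, -0.048190), k4 = (0.052725, -0.065906); V <- V + (h/6)(k1 + 2k2 + 2k3 + k4): V^s = 1.0161, V^t = 0.9839


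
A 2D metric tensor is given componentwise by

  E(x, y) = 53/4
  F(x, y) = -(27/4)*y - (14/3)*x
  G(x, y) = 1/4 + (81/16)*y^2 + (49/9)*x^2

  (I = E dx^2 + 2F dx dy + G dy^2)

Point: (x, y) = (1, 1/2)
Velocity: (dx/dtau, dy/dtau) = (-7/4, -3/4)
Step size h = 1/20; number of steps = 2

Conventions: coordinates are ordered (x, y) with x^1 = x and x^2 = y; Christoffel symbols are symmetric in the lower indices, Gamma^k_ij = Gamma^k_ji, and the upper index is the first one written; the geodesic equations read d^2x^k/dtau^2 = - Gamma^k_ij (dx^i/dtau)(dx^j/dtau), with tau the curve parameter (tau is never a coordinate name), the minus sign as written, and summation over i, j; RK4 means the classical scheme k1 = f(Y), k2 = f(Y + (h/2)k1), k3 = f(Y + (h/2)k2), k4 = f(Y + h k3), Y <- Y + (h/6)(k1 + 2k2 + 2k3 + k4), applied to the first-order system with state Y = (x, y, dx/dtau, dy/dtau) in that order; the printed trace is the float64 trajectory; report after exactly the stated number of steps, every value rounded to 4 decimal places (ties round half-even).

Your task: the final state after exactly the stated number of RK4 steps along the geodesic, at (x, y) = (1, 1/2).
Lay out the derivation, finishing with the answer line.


f(Y) = (dx/dtau, dy/dtau, -Gamma^x_ij Y'^i Y'^j, -Gamma^y_ij Y'^i Y'^j) with the Gammas evaluated at the stage position; h = 0.050000; intermediate values shown to 6 dp
step 0: x = 1.0000, y = 0.5000, dx/dtau = -1.7500, dy/dtau = -0.7500
step 1:
  k1: at (x, y) = (1.000000, 0.500000), (dx/dtau, dy/dtau) = (-1.750000, -0.750000); Gamma_xxx = -1.362045, Gamma_xxy = 1.589053, Gamma_xyy = -2.341663, Gamma_yxx = -2.244199, Gamma_yxy = 2.618232, Gamma_yyy = -2.341877; k1 = (-1.750000, -0.750000, 1.317185, 1.317306)
  k2: at (x, y) = (0.956250, 0.481250), (dx/dtau, dy/dtau) = (-1.717070, -0.717067); Gamma_xxx = -1.419269, Gamma_xxy = 1.583372, Gamma_xyy = -2.277540, Gamma_yxx = -2.438785, Gamma_yxy = 2.720769, Gamma_yyy = -2.363027; k2 = (-1.717070, -0.717067, 1.456483, 1.705456)
  k3: at (x, y) = (0.957073, 0.482073), (dx/dtau, dy/dtau) = (-1.713588, -0.707364); Gamma_xxx = -1.419779, Gamma_xxy = 1.585305, Gamma_xyy = -2.280479, Gamma_yxx = -2.436691, Gamma_yxy = 2.720774, Gamma_yyy = -2.364614; k3 = (-1.713588, -0.707364, 1.466894, 1.742364)
  k4: at (x, y) = (0.914321, 0.464632), (dx/dtau, dy/dtau) = (-1.676655, -0.662882); Gamma_xxx = -1.483085, Gamma_xxy = 1.582018, Gamma_xyy = -2.220065, Gamma_yxx = -2.654414, Gamma_yxy = 2.831483, Gamma_yyy = -2.389257; k4 = (-1.676655, -0.662882, 1.628147, 2.217928)
  Y <- Y + (h/6)(k1 + 2k2 + 2k3 + k4): x = 0.9143, y = 0.4645, dx/dtau = -1.6767, dy/dtau = -0.6631
step 2:
  k1: at (x, y) = (0.914267, 0.464485), (dx/dtau, dy/dtau) = (-1.676733, -0.663076); Gamma_xxx = -1.482702, Gamma_xxy = 1.581516, Gamma_xyy = -2.219533, Gamma_yxx = -2.654172, Gamma_yxy = 2.831058, Gamma_yyy = -2.388744; k1 = (-1.676733, -0.663076, 1.627714, 2.217134)
  k2: at (x, y) = (0.872349, 0.447909), (dx/dtau, dy/dtau) = (-1.636040, -0.607648); Gamma_xxx = -1.551601, Gamma_xxy = 1.579126, Gamma_xyy = -2.161095, Gamma_yxx = -2.897902, Gamma_yxy = 2.949311, Gamma_yyy = -2.415313; k2 = (-1.636040, -0.607648, 1.811277, 2.784389)
  k3: at (x, y) = (0.873366, 0.449294), (dx/dtau, dy/dtau) = (-1.631451, -0.593466); Gamma_xxx = -1.553867, Gamma_xxy = 1.583277, Gamma_xyy = -2.166130, Gamma_yxx = -2.896377, Gamma_yxy = 2.951196, Gamma_yyy = -2.419128; k3 = (-1.631451, -0.593466, 1.832845, 2.846348)
  k4: at (x, y) = (0.832694, 0.434812), (dx/dtau, dy/dtau) = (-1.585090, -0.520759); Gamma_xxx = -1.633227, Gamma_xxy = 1.586642, Gamma_xyy = -2.114083, Gamma_yxx = -3.172644, Gamma_yxy = 3.082150, Gamma_yyy = -2.452472; k4 = (-1.585090, -0.520759, 2.057433, 3.548071)
  Y <- Y + (h/6)(k1 + 2k2 + 2k3 + k4): x = 0.8326, y = 0.4346, dx/dtau = -1.5853, dy/dtau = -0.5212

Answer: x = 0.8326, y = 0.4346, dx/dtau = -1.5853, dy/dtau = -0.5212


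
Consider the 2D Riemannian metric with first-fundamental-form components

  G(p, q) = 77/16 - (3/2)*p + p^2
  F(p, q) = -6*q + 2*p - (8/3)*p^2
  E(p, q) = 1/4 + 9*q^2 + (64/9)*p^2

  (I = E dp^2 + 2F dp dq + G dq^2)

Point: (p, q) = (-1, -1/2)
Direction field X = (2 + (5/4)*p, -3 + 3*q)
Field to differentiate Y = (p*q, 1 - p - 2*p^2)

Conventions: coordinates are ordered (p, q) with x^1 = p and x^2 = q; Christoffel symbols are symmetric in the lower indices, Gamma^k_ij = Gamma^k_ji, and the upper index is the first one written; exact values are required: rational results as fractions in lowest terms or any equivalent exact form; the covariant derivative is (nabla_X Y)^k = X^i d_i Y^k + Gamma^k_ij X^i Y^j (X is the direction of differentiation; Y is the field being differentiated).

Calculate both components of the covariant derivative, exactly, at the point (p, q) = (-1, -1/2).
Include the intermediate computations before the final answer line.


E = 173/18, F = -5/3, G = 117/16 at the point
E_p = -128/9, E_q = -9, F_p = 22/3, F_q = -6, G_p = -7/2, G_q = 0
EG - F^2 = 19441/288;  g^inv = (288/19441) * [[117/16, 5/3], [5/3, 173/18]]
first-kind symbols [ij,l] = (1/2)(d_i g_jl + d_j g_il - d_l g_ij): [pp,p] = E_p/2 = -64/9, [pp,q] = F_p - E_q/2 = 71/6, [pq,p] = E_q/2 = -9/2, [pq,q] = G_p/2 = -7/4, [qq,p] = F_q - G_p/2 = -17/4, [qq,q] = G_q/2 = 0
Gamma^p_ij = (G*[ij,p] - F*[ij,q])/(EG - F^2), Gamma^q_ij = (E*[ij,q] - F*[ij,p])/(EG - F^2)
Gamma_ppp = -9296/19441, Gamma_ppq = -10317/19441, Gamma_pqq = -17901/38882, Gamma_qpp = 88024/58323, Gamma_qpq = -7004/19441, Gamma_qqq = -2040/19441
X = (3/4, -9/2), Y = (1/2, 0) at the point

Answer: (nabla_X Y)^p = 799371/155528, (nabla_X Y)^q = 282017/77764


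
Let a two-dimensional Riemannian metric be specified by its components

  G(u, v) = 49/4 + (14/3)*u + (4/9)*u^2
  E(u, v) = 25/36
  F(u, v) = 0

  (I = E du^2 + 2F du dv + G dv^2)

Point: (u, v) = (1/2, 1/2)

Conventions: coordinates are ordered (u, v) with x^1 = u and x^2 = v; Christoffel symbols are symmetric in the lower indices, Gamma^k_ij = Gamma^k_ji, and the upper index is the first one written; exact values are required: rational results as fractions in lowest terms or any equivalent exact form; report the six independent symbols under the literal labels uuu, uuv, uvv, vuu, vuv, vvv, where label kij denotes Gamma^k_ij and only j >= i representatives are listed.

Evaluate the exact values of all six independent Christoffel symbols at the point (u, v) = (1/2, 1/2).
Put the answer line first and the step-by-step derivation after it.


Answer: Gamma_uuu = 0, Gamma_uuv = 0, Gamma_uvv = -92/25, Gamma_vuu = 0, Gamma_vuv = 4/23, Gamma_vvv = 0

E = 25/36, F = 0, G = 529/36 at the point
E_u = 0, E_v = 0, F_u = 0, F_v = 0, G_u = 46/9, G_v = 0
EG - F^2 = 13225/1296;  g^inv = (1296/13225) * [[529/36, 0], [0, 25/36]]
first-kind symbols [ij,l] = (1/2)(d_i g_jl + d_j g_il - d_l g_ij): [uu,u] = E_u/2 = 0, [uu,v] = F_u - E_v/2 = 0, [uv,u] = E_v/2 = 0, [uv,v] = G_u/2 = 23/9, [vv,u] = F_v - G_u/2 = -23/9, [vv,v] = G_v/2 = 0
Gamma^u_ij = (G*[ij,u] - F*[ij,v])/(EG - F^2), Gamma^v_ij = (E*[ij,v] - F*[ij,u])/(EG - F^2)
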